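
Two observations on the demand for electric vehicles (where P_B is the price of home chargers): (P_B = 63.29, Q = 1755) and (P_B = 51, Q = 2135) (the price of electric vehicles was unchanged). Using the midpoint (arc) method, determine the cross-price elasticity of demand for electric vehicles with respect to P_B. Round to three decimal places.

-0.908

ΔQ_A = 2135 − 1755 = 380; ΔP_B = 51 − 63.29 = -12.29.
Midpoints: Q̄_A = 1945.0, P̄_B = 57.14.
ε = (ΔQ_A/Q̄_A)/(ΔP_B/P̄_B) = (380/1945.0)/(-12.29/57.14) ≈ -0.908.
ε < 0: electric vehicles and home chargers are complements.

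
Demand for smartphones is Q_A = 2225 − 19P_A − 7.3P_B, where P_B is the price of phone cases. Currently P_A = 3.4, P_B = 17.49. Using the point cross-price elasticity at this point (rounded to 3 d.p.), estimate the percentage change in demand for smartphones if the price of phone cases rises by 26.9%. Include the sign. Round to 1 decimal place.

At P_A = 3.4, P_B = 17.49: Q_A = 2032.723.
∂Q_A/∂P_B = -7.3.
ε = (∂Q_A/∂P_B)(P_B/Q_A) = -7.3000 × 17.49/2032.723 ≈ -0.063.
%ΔQ_A ≈ ε × %ΔP_B = -0.063 × (26.9%) = -1.7%.

-1.7%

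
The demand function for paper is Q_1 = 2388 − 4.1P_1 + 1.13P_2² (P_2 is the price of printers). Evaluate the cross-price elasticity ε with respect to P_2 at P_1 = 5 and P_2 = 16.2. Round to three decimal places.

At P_1 = 5 and P_2 = 16.2: Q_1 = 2664.057.
∂Q_1/∂P_2 = 2.26P_2 = 2.26(16.2) = 36.6120.
ε = (∂Q_1/∂P_2)(P_2/Q_1) = 36.6120 × (16.2/2664.057) ≈ 0.223.
ε > 0: substitutes.

0.223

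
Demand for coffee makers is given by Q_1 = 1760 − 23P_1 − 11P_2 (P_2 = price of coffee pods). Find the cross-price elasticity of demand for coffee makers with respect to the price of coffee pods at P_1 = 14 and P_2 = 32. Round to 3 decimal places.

At P_1 = 14 and P_2 = 32: Q_1 = 1086.
∂Q_1/∂P_2 = -11.
ε = (∂Q_1/∂P_2)(P_2/Q_1) = -11 × (32/1086) ≈ -0.324.

-0.324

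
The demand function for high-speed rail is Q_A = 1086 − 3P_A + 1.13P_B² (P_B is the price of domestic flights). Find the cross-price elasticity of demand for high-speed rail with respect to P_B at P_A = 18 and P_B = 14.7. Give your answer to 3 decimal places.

0.383

At P_A = 18 and P_B = 14.7: Q_A = 1276.182.
∂Q_A/∂P_B = 2.26P_B = 2.26(14.7) = 33.2220.
ε = (∂Q_A/∂P_B)(P_B/Q_A) = 33.2220 × (14.7/1276.182) ≈ 0.383.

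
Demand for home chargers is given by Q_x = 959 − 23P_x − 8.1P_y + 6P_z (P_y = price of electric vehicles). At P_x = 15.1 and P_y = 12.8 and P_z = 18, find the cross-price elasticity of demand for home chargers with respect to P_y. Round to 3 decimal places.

At P_x = 15.1 and P_y = 12.8 and P_z = 18: Q_x = 616.02.
∂Q_x/∂P_y = -8.1.
ε = (∂Q_x/∂P_y)(P_y/Q_x) = -8.1 × (12.8/616.02) ≈ -0.168.
Since ε < 0, home chargers and electric vehicles are complements.

-0.168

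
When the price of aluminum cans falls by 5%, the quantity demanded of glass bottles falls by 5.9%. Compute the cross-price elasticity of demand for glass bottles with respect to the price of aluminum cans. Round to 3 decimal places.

1.180

ε = (%ΔQ of glass bottles) / (%ΔP of aluminum cans) = (-5.9%) / (-5%) ≈ 1.180.
Positive cross-price elasticity: substitutes.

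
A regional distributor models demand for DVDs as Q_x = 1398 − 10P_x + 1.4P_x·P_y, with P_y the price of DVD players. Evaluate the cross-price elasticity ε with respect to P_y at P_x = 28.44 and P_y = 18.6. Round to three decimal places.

0.399

At P_x = 28.44 and P_y = 18.6: Q_x = 1854.178.
∂Q_x/∂P_y = 1.4P_x = 1.4(28.44) = 39.8160.
ε = (∂Q_x/∂P_y)(P_y/Q_x) = 39.8160 × (18.6/1854.178) ≈ 0.399.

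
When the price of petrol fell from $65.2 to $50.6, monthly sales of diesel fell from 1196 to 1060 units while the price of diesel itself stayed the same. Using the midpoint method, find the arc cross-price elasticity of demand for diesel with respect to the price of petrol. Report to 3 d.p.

ΔQ_A = 1060 − 1196 = -136; ΔP_B = 50.6 − 65.2 = -14.6.
Midpoints: Q̄_A = 1128.0, P̄_B = 57.90.
ε = (ΔQ_A/Q̄_A)/(ΔP_B/P̄_B) = (-136/1128.0)/(-14.6/57.90) ≈ 0.478.
ε > 0: diesel and petrol are substitutes.

0.478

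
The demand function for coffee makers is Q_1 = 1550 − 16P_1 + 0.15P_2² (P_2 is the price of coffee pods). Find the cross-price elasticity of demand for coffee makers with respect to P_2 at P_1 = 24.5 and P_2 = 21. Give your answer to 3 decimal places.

0.108

At P_1 = 24.5 and P_2 = 21: Q_1 = 1224.15.
∂Q_1/∂P_2 = 0.3P_2 = 0.3(21) = 6.3000.
ε = (∂Q_1/∂P_2)(P_2/Q_1) = 6.3000 × (21/1224.15) ≈ 0.108.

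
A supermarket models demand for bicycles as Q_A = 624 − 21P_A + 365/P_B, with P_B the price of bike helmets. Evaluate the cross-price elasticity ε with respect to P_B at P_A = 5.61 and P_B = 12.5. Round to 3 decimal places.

-0.055

At P_A = 5.61 and P_B = 12.5: Q_A = 535.39.
∂Q_A/∂P_B = −365/P_B² = -2.3360.
ε = (∂Q_A/∂P_B)(P_B/Q_A) = -2.3360 × (12.5/535.39) ≈ -0.055.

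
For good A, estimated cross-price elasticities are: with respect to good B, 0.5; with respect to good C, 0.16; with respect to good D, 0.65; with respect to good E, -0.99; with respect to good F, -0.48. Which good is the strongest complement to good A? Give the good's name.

good E

Complements have ε < 0. The most negative value is -0.99 (good E).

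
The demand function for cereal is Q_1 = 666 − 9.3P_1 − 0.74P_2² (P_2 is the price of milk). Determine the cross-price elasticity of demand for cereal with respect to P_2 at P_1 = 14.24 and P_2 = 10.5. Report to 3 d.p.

-0.361

At P_1 = 14.24 and P_2 = 10.5: Q_1 = 451.983.
∂Q_1/∂P_2 = -1.48P_2 = -1.48(10.5) = -15.5400.
ε = (∂Q_1/∂P_2)(P_2/Q_1) = -15.5400 × (10.5/451.983) ≈ -0.361.
ε < 0: complements.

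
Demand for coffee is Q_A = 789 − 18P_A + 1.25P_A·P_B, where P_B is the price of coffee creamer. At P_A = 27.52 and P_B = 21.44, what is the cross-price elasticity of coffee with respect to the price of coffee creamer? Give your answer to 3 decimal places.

0.715

At P_A = 27.52 and P_B = 21.44: Q_A = 1031.176.
∂Q_A/∂P_B = 1.25P_A = 1.25(27.52) = 34.4000.
ε = (∂Q_A/∂P_B)(P_B/Q_A) = 34.4000 × (21.44/1031.176) ≈ 0.715.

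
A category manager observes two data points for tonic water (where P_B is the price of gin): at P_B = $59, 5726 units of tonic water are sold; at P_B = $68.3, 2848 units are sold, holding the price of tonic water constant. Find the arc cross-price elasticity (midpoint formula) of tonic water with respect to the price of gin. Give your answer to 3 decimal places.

ΔQ_A = 2848 − 5726 = -2878; ΔP_B = 68.3 − 59 = 9.3.
Midpoints: Q̄_A = 4287.0, P̄_B = 63.65.
ε = (ΔQ_A/Q̄_A)/(ΔP_B/P̄_B) = (-2878/4287.0)/(9.3/63.65) ≈ -4.595.

-4.595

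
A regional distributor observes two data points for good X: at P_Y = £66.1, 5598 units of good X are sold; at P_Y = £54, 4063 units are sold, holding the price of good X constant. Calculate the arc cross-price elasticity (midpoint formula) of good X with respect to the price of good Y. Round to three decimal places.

ΔQ_X = 4063 − 5598 = -1535; ΔP_Y = 54 − 66.1 = -12.1.
Midpoints: Q̄_X = 4830.5, P̄_Y = 60.05.
ε = (ΔQ_X/Q̄_X)/(ΔP_Y/P̄_Y) = (-1535/4830.5)/(-12.1/60.05) ≈ 1.577.

1.577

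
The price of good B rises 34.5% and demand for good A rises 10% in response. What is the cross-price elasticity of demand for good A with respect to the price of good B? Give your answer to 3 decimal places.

0.290

ε = (%ΔQ of good A) / (%ΔP of good B) = (10%) / (34.5%) ≈ 0.290.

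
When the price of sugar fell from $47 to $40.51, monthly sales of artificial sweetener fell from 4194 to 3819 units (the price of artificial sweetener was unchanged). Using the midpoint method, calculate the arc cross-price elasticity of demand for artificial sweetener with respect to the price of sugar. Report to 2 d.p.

ΔQ_A = 3819 − 4194 = -375; ΔP_B = 40.51 − 47 = -6.49.
Midpoints: Q̄_A = 4006.5, P̄_B = 43.75.
ε = (ΔQ_A/Q̄_A)/(ΔP_B/P̄_B) = (-375/4006.5)/(-6.49/43.75) ≈ 0.63.

0.63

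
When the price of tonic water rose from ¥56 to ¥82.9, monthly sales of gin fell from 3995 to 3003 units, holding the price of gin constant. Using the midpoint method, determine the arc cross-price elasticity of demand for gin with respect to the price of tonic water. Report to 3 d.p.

ΔQ_A = 3003 − 3995 = -992; ΔP_B = 82.9 − 56 = 26.9.
Midpoints: Q̄_A = 3499.0, P̄_B = 69.45.
ε = (ΔQ_A/Q̄_A)/(ΔP_B/P̄_B) = (-992/3499.0)/(26.9/69.45) ≈ -0.732.

-0.732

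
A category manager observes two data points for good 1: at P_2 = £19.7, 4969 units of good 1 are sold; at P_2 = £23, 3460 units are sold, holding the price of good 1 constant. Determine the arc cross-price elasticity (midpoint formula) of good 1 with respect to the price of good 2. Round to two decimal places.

-2.32

ΔQ_1 = 3460 − 4969 = -1509; ΔP_2 = 23 − 19.7 = 3.3.
Midpoints: Q̄_1 = 4214.5, P̄_2 = 21.35.
ε = (ΔQ_1/Q̄_1)/(ΔP_2/P̄_2) = (-1509/4214.5)/(3.3/21.35) ≈ -2.32.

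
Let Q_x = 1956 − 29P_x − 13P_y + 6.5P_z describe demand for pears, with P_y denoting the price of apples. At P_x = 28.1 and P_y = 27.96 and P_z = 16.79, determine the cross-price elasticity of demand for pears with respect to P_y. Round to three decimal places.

-0.410

At P_x = 28.1 and P_y = 27.96 and P_z = 16.79: Q_x = 886.755.
∂Q_x/∂P_y = -13.
ε = (∂Q_x/∂P_y)(P_y/Q_x) = -13 × (27.96/886.755) ≈ -0.410.
Since ε < 0, pears and apples are complements.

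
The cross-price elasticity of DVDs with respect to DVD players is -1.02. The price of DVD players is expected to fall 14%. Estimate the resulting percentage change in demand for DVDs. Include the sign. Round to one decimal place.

14.3%

%ΔQ ≈ ε × %ΔP of DVD players = -1.02 × (-14%) = 14.3%.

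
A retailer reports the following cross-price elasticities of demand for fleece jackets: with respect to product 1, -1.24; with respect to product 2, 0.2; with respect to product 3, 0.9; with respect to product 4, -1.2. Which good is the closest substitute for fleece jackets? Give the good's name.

product 3

Substitutes have ε > 0. Among the positive values, 0.9 (product 3) is largest.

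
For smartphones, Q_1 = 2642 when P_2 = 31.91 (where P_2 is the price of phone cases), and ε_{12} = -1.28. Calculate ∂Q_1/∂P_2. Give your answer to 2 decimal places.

ε = (∂Q_1/∂P_2)·(P_2/Q_1) ⇒ ∂Q_1/∂P_2 = ε·Q_1/P_2 = -1.28 × 2642/31.91 ≈ -105.98.

-105.98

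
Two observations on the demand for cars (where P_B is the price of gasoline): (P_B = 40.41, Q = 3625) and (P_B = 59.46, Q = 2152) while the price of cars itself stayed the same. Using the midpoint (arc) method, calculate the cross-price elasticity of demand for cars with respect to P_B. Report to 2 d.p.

-1.34

ΔQ_A = 2152 − 3625 = -1473; ΔP_B = 59.46 − 40.41 = 19.05.
Midpoints: Q̄_A = 2888.5, P̄_B = 49.94.
ε = (ΔQ_A/Q̄_A)/(ΔP_B/P̄_B) = (-1473/2888.5)/(19.05/49.94) ≈ -1.34.
ε < 0: cars and gasoline are complements.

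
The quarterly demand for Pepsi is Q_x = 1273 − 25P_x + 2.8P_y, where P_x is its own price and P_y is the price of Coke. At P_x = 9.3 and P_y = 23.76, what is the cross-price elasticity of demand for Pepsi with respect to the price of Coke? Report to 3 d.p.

0.060

At P_x = 9.3 and P_y = 23.76: Q_x = 1107.028.
∂Q_x/∂P_y = 2.8.
ε = (∂Q_x/∂P_y)(P_y/Q_x) = 2.8 × (23.76/1107.028) ≈ 0.060.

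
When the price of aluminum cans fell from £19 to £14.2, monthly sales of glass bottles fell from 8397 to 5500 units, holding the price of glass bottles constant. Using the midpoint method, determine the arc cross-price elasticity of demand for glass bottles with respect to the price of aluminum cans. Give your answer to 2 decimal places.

1.44

ΔQ_A = 5500 − 8397 = -2897; ΔP_B = 14.2 − 19 = -4.8.
Midpoints: Q̄_A = 6948.5, P̄_B = 16.60.
ε = (ΔQ_A/Q̄_A)/(ΔP_B/P̄_B) = (-2897/6948.5)/(-4.8/16.60) ≈ 1.44.
ε > 0: glass bottles and aluminum cans are substitutes.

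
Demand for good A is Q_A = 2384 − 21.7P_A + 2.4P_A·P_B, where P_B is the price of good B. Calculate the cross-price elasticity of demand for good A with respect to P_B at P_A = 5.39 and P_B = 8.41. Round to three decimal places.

0.046

At P_A = 5.39 and P_B = 8.41: Q_A = 2375.829.
∂Q_A/∂P_B = 2.4P_A = 2.4(5.39) = 12.9360.
ε = (∂Q_A/∂P_B)(P_B/Q_A) = 12.9360 × (8.41/2375.829) ≈ 0.046.
ε > 0: substitutes.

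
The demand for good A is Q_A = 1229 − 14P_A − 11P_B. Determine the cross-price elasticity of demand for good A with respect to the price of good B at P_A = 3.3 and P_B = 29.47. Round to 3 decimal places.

At P_A = 3.3 and P_B = 29.47: Q_A = 858.63.
∂Q_A/∂P_B = -11.
ε = (∂Q_A/∂P_B)(P_B/Q_A) = -11 × (29.47/858.63) ≈ -0.378.
Since ε < 0, good A and good B are complements.

-0.378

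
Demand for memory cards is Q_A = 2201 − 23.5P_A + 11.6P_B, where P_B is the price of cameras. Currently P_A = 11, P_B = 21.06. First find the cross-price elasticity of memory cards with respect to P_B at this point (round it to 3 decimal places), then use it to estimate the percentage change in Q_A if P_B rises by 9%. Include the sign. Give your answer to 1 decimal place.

At P_A = 11, P_B = 21.06: Q_A = 2186.796.
∂Q_A/∂P_B = 11.6.
ε = (∂Q_A/∂P_B)(P_B/Q_A) = 11.6000 × 21.06/2186.796 ≈ 0.112.
%ΔQ_A ≈ ε × %ΔP_B = 0.112 × (9%) = 1.0%.

1.0%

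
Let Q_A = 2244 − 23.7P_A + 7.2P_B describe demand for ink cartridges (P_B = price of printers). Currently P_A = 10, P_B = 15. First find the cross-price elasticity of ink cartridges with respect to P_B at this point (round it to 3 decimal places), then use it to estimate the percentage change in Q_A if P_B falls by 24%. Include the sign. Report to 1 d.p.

-1.2%

At P_A = 10, P_B = 15: Q_A = 2115.
∂Q_A/∂P_B = 7.2.
ε = (∂Q_A/∂P_B)(P_B/Q_A) = 7.2000 × 15/2115 ≈ 0.051.
%ΔQ_A ≈ ε × %ΔP_B = 0.051 × (-24%) = -1.2%.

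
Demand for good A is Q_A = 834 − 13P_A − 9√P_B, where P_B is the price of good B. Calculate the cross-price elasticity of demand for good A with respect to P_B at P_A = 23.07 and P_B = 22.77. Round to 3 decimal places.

At P_A = 23.07 and P_B = 22.77: Q_A = 491.144.
∂Q_A/∂P_B = -9/(2√P_B) = -9/(2√22.77) = -0.9430.
ε = (∂Q_A/∂P_B)(P_B/Q_A) = -0.9430 × (22.77/491.144) ≈ -0.044.

-0.044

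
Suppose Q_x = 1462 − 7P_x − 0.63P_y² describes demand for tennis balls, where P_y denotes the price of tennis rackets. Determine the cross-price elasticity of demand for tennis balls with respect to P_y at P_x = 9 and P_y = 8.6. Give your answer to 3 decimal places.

At P_x = 9 and P_y = 8.6: Q_x = 1352.405.
∂Q_x/∂P_y = -1.26P_y = -1.26(8.6) = -10.8360.
ε = (∂Q_x/∂P_y)(P_y/Q_x) = -10.8360 × (8.6/1352.405) ≈ -0.069.

-0.069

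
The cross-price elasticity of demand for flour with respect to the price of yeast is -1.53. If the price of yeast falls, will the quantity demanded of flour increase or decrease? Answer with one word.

increase

ε < 0 and the price of yeast falls, so the quantity of flour moves in the opposite direction: it increases.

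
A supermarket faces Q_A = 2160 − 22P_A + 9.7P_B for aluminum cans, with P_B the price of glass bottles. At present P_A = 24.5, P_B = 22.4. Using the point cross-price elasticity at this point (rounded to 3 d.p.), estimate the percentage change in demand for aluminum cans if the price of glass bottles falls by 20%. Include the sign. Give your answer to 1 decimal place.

-2.4%

At P_A = 24.5, P_B = 22.4: Q_A = 1838.28.
∂Q_A/∂P_B = 9.7.
ε = (∂Q_A/∂P_B)(P_B/Q_A) = 9.7000 × 22.4/1838.28 ≈ 0.118.
%ΔQ_A ≈ ε × %ΔP_B = 0.118 × (-20%) = -2.4%.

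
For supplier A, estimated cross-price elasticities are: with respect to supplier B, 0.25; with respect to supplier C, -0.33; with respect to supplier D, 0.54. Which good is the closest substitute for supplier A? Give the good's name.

supplier D

Substitutes have ε > 0. Among the positive values, 0.54 (supplier D) is largest.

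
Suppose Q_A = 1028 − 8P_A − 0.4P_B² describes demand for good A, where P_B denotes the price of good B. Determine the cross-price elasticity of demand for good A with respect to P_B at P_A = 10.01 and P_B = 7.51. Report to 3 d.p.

-0.049

At P_A = 10.01 and P_B = 7.51: Q_A = 925.360.
∂Q_A/∂P_B = -0.8P_B = -0.8(7.51) = -6.0080.
ε = (∂Q_A/∂P_B)(P_B/Q_A) = -6.0080 × (7.51/925.360) ≈ -0.049.
ε < 0: complements.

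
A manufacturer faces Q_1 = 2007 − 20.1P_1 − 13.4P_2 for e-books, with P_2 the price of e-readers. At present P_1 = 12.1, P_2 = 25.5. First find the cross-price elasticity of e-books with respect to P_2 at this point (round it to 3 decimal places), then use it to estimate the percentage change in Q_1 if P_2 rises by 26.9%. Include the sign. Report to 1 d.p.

-6.5%

At P_1 = 12.1, P_2 = 25.5: Q_1 = 1422.09.
∂Q_1/∂P_2 = -13.4.
ε = (∂Q_1/∂P_2)(P_2/Q_1) = -13.4000 × 25.5/1422.09 ≈ -0.240.
%ΔQ_1 ≈ ε × %ΔP_2 = -0.240 × (26.9%) = -6.5%.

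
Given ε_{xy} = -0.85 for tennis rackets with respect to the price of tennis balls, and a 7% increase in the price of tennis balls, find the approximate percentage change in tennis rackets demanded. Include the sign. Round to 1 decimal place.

-6.0%

%ΔQ ≈ ε × %ΔP of tennis balls = -0.85 × (7%) = -6.0%.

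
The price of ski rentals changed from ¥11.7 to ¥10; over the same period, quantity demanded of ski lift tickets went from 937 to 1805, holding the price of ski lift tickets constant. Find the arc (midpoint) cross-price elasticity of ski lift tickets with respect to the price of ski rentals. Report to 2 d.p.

-4.04

ΔQ_A = 1805 − 937 = 868; ΔP_B = 10 − 11.7 = -1.7.
Midpoints: Q̄_A = 1371.0, P̄_B = 10.85.
ε = (ΔQ_A/Q̄_A)/(ΔP_B/P̄_B) = (868/1371.0)/(-1.7/10.85) ≈ -4.04.
ε < 0: ski lift tickets and ski rentals are complements.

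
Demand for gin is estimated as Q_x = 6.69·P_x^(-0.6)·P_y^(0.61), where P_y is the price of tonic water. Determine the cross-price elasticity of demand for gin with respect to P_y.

In a log-linear (constant-elasticity) demand function, the coefficient on the exponent of P_y is the cross-price elasticity.
ε = 0.61. Positive, so gin and tonic water are substitutes.

0.61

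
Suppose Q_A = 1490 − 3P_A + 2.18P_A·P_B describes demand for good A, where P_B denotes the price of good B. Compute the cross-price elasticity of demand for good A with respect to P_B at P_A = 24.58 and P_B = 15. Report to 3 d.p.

0.362

At P_A = 24.58 and P_B = 15: Q_A = 2220.026.
∂Q_A/∂P_B = 2.18P_A = 2.18(24.58) = 53.5844.
ε = (∂Q_A/∂P_B)(P_B/Q_A) = 53.5844 × (15/2220.026) ≈ 0.362.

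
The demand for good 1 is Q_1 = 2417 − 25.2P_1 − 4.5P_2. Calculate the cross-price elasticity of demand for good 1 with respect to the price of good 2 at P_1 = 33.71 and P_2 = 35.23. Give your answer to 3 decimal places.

-0.113

At P_1 = 33.71 and P_2 = 35.23: Q_1 = 1408.973.
∂Q_1/∂P_2 = -4.5.
ε = (∂Q_1/∂P_2)(P_2/Q_1) = -4.5 × (35.23/1408.973) ≈ -0.113.
Since ε < 0, good 1 and good 2 are complements.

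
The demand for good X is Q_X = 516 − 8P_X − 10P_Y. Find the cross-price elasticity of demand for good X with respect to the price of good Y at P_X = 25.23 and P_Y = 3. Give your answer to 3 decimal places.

-0.106

At P_X = 25.23 and P_Y = 3: Q_X = 284.16.
∂Q_X/∂P_Y = -10.
ε = (∂Q_X/∂P_Y)(P_Y/Q_X) = -10 × (3/284.16) ≈ -0.106.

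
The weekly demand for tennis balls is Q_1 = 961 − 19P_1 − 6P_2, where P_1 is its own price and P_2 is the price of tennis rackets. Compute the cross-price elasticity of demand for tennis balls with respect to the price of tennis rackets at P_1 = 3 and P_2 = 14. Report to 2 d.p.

-0.10

At P_1 = 3 and P_2 = 14: Q_1 = 820.
∂Q_1/∂P_2 = -6.
ε = (∂Q_1/∂P_2)(P_2/Q_1) = -6 × (14/820) ≈ -0.10.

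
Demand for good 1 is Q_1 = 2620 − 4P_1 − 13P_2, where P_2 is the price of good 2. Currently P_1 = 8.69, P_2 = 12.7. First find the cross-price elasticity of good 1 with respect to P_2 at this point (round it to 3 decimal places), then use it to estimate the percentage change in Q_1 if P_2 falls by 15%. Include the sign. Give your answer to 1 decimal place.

1.0%

At P_1 = 8.69, P_2 = 12.7: Q_1 = 2420.14.
∂Q_1/∂P_2 = -13.
ε = (∂Q_1/∂P_2)(P_2/Q_1) = -13.0000 × 12.7/2420.14 ≈ -0.068.
%ΔQ_1 ≈ ε × %ΔP_2 = -0.068 × (-15%) = 1.0%.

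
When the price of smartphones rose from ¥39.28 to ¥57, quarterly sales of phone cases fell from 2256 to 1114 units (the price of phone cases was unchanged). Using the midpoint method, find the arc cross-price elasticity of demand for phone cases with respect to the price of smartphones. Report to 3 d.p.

-1.841

ΔQ_A = 1114 − 2256 = -1142; ΔP_B = 57 − 39.28 = 17.72.
Midpoints: Q̄_A = 1685.0, P̄_B = 48.14.
ε = (ΔQ_A/Q̄_A)/(ΔP_B/P̄_B) = (-1142/1685.0)/(17.72/48.14) ≈ -1.841.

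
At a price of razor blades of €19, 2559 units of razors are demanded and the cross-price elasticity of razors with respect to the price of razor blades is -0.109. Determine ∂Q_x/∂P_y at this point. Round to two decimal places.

ε = (∂Q_x/∂P_y)·(P_y/Q_x) ⇒ ∂Q_x/∂P_y = ε·Q_x/P_y = -0.109 × 2559/19 ≈ -14.68.

-14.68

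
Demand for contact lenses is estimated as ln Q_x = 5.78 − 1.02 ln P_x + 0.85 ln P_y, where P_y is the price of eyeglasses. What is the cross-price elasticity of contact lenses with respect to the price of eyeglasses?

In a log-linear (constant-elasticity) demand function, the coefficient on ln P_y is the cross-price elasticity.
ε = 0.85. Positive, so contact lenses and eyeglasses are substitutes.

0.85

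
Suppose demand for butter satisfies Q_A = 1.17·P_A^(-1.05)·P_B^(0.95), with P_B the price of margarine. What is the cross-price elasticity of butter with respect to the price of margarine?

In a log-linear (constant-elasticity) demand function, the coefficient on the exponent of P_B is the cross-price elasticity.
ε = 0.95. Positive, so butter and margarine are substitutes.

0.95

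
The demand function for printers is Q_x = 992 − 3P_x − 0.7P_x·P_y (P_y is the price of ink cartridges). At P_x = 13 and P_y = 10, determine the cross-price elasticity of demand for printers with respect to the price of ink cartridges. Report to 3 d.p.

At P_x = 13 and P_y = 10: Q_x = 862.
∂Q_x/∂P_y = -0.7P_x = -0.7(13) = -9.1000.
ε = (∂Q_x/∂P_y)(P_y/Q_x) = -9.1000 × (10/862) ≈ -0.106.
ε < 0: complements.

-0.106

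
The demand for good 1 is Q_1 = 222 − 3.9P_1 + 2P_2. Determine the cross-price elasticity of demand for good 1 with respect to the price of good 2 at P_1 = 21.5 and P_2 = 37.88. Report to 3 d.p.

At P_1 = 21.5 and P_2 = 37.88: Q_1 = 213.91.
∂Q_1/∂P_2 = 2.
ε = (∂Q_1/∂P_2)(P_2/Q_1) = 2 × (37.88/213.91) ≈ 0.354.

0.354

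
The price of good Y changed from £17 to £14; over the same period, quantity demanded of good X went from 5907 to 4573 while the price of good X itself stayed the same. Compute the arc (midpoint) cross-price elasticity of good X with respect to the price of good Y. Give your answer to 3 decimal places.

1.315

ΔQ_X = 4573 − 5907 = -1334; ΔP_Y = 14 − 17 = -3.
Midpoints: Q̄_X = 5240.0, P̄_Y = 15.50.
ε = (ΔQ_X/Q̄_X)/(ΔP_Y/P̄_Y) = (-1334/5240.0)/(-3/15.50) ≈ 1.315.
ε > 0: good X and good Y are substitutes.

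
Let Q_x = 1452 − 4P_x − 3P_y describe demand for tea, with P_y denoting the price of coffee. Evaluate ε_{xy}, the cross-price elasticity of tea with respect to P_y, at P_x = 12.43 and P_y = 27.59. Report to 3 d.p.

-0.063

At P_x = 12.43 and P_y = 27.59: Q_x = 1319.51.
∂Q_x/∂P_y = -3.
ε = (∂Q_x/∂P_y)(P_y/Q_x) = -3 × (27.59/1319.51) ≈ -0.063.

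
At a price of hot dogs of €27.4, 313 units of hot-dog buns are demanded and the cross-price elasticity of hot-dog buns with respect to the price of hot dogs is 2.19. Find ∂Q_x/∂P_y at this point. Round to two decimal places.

25.02

ε = (∂Q_x/∂P_y)·(P_y/Q_x) ⇒ ∂Q_x/∂P_y = ε·Q_x/P_y = 2.19 × 313/27.4 ≈ 25.02.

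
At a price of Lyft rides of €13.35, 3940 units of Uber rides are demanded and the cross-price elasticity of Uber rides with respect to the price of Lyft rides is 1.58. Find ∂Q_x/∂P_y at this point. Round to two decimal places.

466.31

ε = (∂Q_x/∂P_y)·(P_y/Q_x) ⇒ ∂Q_x/∂P_y = ε·Q_x/P_y = 1.58 × 3940/13.35 ≈ 466.31.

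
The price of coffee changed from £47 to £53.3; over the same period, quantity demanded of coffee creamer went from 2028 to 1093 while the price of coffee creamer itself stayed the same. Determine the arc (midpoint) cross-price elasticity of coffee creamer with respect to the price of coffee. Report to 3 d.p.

-4.770

ΔQ_A = 1093 − 2028 = -935; ΔP_B = 53.3 − 47 = 6.3.
Midpoints: Q̄_A = 1560.5, P̄_B = 50.15.
ε = (ΔQ_A/Q̄_A)/(ΔP_B/P̄_B) = (-935/1560.5)/(6.3/50.15) ≈ -4.770.
ε < 0: coffee creamer and coffee are complements.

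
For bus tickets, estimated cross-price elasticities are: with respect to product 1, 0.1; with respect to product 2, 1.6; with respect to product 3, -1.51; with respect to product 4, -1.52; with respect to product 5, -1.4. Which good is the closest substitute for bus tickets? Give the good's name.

product 2

Substitutes have ε > 0. Among the positive values, 1.6 (product 2) is largest.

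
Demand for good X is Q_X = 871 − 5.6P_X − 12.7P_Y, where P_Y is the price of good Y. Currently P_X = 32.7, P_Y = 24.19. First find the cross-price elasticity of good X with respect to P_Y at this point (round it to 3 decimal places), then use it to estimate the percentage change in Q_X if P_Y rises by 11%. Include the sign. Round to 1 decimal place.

-8.9%

At P_X = 32.7, P_Y = 24.19: Q_X = 380.667.
∂Q_X/∂P_Y = -12.7.
ε = (∂Q_X/∂P_Y)(P_Y/Q_X) = -12.7000 × 24.19/380.667 ≈ -0.807.
%ΔQ_X ≈ ε × %ΔP_Y = -0.807 × (11%) = -8.9%.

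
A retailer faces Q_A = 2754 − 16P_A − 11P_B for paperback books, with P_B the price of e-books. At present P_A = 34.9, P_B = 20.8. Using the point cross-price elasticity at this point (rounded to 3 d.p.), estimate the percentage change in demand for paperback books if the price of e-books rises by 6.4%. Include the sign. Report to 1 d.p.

-0.7%

At P_A = 34.9, P_B = 20.8: Q_A = 1966.8.
∂Q_A/∂P_B = -11.
ε = (∂Q_A/∂P_B)(P_B/Q_A) = -11.0000 × 20.8/1966.8 ≈ -0.116.
%ΔQ_A ≈ ε × %ΔP_B = -0.116 × (6.4%) = -0.7%.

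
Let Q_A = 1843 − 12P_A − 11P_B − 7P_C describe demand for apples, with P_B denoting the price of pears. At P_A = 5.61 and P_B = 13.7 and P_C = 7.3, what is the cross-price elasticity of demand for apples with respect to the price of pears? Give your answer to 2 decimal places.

At P_A = 5.61 and P_B = 13.7 and P_C = 7.3: Q_A = 1573.88.
∂Q_A/∂P_B = -11.
ε = (∂Q_A/∂P_B)(P_B/Q_A) = -11 × (13.7/1573.88) ≈ -0.10.

-0.10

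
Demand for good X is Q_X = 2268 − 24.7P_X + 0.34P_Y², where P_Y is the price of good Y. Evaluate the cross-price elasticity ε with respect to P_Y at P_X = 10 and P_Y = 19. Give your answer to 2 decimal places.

At P_X = 10 and P_Y = 19: Q_X = 2143.74.
∂Q_X/∂P_Y = 0.68P_Y = 0.68(19) = 12.9200.
ε = (∂Q_X/∂P_Y)(P_Y/Q_X) = 12.9200 × (19/2143.74) ≈ 0.11.

0.11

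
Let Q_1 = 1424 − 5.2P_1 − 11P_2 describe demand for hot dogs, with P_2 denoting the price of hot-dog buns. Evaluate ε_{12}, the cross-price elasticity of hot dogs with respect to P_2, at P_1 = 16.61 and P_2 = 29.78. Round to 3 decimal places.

-0.324

At P_1 = 16.61 and P_2 = 29.78: Q_1 = 1010.048.
∂Q_1/∂P_2 = -11.
ε = (∂Q_1/∂P_2)(P_2/Q_1) = -11 × (29.78/1010.048) ≈ -0.324.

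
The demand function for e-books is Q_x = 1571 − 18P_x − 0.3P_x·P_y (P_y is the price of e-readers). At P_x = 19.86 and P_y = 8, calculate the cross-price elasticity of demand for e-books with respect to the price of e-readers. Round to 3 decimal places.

At P_x = 19.86 and P_y = 8: Q_x = 1165.856.
∂Q_x/∂P_y = -0.3P_x = -0.3(19.86) = -5.9580.
ε = (∂Q_x/∂P_y)(P_y/Q_x) = -5.9580 × (8/1165.856) ≈ -0.041.

-0.041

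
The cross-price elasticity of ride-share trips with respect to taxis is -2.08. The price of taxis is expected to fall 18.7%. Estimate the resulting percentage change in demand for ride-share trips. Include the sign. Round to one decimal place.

38.9%

%ΔQ ≈ ε × %ΔP of taxis = -2.08 × (-18.7%) = 38.9%.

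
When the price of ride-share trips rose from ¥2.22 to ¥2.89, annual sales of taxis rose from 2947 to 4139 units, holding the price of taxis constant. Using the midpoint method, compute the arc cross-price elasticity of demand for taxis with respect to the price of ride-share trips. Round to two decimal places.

1.28

ΔQ_A = 4139 − 2947 = 1192; ΔP_B = 2.89 − 2.22 = 0.67.
Midpoints: Q̄_A = 3543.0, P̄_B = 2.56.
ε = (ΔQ_A/Q̄_A)/(ΔP_B/P̄_B) = (1192/3543.0)/(0.67/2.56) ≈ 1.28.
ε > 0: taxis and ride-share trips are substitutes.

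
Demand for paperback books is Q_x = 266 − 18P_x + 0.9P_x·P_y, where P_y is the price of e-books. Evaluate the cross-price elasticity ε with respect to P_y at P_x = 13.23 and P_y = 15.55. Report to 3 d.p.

At P_x = 13.23 and P_y = 15.55: Q_x = 213.014.
∂Q_x/∂P_y = 0.9P_x = 0.9(13.23) = 11.9070.
ε = (∂Q_x/∂P_y)(P_y/Q_x) = 11.9070 × (15.55/213.014) ≈ 0.869.
ε > 0: substitutes.

0.869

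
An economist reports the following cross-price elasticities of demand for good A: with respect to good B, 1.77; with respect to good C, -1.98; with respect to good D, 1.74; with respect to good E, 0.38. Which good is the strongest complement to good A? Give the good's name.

Complements have ε < 0. The most negative value is -1.98 (good C).

good C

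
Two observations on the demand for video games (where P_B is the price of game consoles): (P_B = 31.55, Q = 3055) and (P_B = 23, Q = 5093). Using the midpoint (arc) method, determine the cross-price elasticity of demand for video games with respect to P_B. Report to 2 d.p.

-1.60

ΔQ_A = 5093 − 3055 = 2038; ΔP_B = 23 − 31.55 = -8.55.
Midpoints: Q̄_A = 4074.0, P̄_B = 27.27.
ε = (ΔQ_A/Q̄_A)/(ΔP_B/P̄_B) = (2038/4074.0)/(-8.55/27.27) ≈ -1.60.
ε < 0: video games and game consoles are complements.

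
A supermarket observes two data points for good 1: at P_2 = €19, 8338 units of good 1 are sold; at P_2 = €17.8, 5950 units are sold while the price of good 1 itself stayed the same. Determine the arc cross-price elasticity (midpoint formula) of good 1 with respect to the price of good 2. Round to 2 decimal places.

ΔQ_1 = 5950 − 8338 = -2388; ΔP_2 = 17.8 − 19 = -1.2.
Midpoints: Q̄_1 = 7144.0, P̄_2 = 18.40.
ε = (ΔQ_1/Q̄_1)/(ΔP_2/P̄_2) = (-2388/7144.0)/(-1.2/18.40) ≈ 5.13.
ε > 0: good 1 and good 2 are substitutes.

5.13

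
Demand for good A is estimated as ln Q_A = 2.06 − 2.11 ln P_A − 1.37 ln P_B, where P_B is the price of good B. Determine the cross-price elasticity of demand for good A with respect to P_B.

-1.37

In a log-linear (constant-elasticity) demand function, the coefficient on ln P_B is the cross-price elasticity.
ε = -1.37. Negative, so good A and good B are complements.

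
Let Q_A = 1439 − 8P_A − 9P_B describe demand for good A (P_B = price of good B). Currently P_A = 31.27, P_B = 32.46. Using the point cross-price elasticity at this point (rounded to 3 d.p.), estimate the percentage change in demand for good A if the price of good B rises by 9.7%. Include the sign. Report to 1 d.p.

At P_A = 31.27, P_B = 32.46: Q_A = 896.7.
∂Q_A/∂P_B = -9.
ε = (∂Q_A/∂P_B)(P_B/Q_A) = -9.0000 × 32.46/896.7 ≈ -0.326.
%ΔQ_A ≈ ε × %ΔP_B = -0.326 × (9.7%) = -3.2%.

-3.2%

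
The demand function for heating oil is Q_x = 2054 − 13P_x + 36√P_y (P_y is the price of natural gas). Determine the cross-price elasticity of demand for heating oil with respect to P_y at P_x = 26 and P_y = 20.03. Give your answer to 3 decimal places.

At P_x = 26 and P_y = 20.03: Q_x = 1877.118.
∂Q_x/∂P_y = 36/(2√P_y) = 36/(2√20.03) = 4.0219.
ε = (∂Q_x/∂P_y)(P_y/Q_x) = 4.0219 × (20.03/1877.118) ≈ 0.043.
ε > 0: substitutes.

0.043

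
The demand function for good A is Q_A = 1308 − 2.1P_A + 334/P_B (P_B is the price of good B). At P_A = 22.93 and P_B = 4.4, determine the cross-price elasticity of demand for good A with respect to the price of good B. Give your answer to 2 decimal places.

-0.06

At P_A = 22.93 and P_B = 4.4: Q_A = 1335.756.
∂Q_A/∂P_B = −334/P_B² = -17.2521.
ε = (∂Q_A/∂P_B)(P_B/Q_A) = -17.2521 × (4.4/1335.756) ≈ -0.06.
ε < 0: complements.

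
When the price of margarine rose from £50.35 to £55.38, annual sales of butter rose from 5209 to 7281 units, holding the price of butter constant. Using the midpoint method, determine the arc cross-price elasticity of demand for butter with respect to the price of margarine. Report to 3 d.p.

3.487

ΔQ_A = 7281 − 5209 = 2072; ΔP_B = 55.38 − 50.35 = 5.03.
Midpoints: Q̄_A = 6245.0, P̄_B = 52.87.
ε = (ΔQ_A/Q̄_A)/(ΔP_B/P̄_B) = (2072/6245.0)/(5.03/52.87) ≈ 3.487.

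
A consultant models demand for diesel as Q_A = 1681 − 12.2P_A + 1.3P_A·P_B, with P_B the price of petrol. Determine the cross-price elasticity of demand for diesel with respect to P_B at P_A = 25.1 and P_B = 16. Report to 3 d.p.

At P_A = 25.1 and P_B = 16: Q_A = 1896.86.
∂Q_A/∂P_B = 1.3P_A = 1.3(25.1) = 32.6300.
ε = (∂Q_A/∂P_B)(P_B/Q_A) = 32.6300 × (16/1896.86) ≈ 0.275.

0.275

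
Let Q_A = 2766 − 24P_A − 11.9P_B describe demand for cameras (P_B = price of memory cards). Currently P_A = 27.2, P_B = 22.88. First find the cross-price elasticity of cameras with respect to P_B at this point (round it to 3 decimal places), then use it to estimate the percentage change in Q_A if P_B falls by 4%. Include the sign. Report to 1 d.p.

At P_A = 27.2, P_B = 22.88: Q_A = 1840.928.
∂Q_A/∂P_B = -11.9.
ε = (∂Q_A/∂P_B)(P_B/Q_A) = -11.9000 × 22.88/1840.928 ≈ -0.148.
%ΔQ_A ≈ ε × %ΔP_B = -0.148 × (-4%) = 0.6%.

0.6%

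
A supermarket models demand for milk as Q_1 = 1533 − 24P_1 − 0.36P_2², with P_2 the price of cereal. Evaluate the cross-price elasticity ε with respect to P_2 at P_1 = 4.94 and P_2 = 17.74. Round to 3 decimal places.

-0.174

At P_1 = 4.94 and P_2 = 17.74: Q_1 = 1301.145.
∂Q_1/∂P_2 = -0.72P_2 = -0.72(17.74) = -12.7728.
ε = (∂Q_1/∂P_2)(P_2/Q_1) = -12.7728 × (17.74/1301.145) ≈ -0.174.
ε < 0: complements.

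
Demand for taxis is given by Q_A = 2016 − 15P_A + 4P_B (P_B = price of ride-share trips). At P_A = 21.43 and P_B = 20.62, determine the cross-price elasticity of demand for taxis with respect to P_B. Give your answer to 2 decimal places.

At P_A = 21.43 and P_B = 20.62: Q_A = 1777.03.
∂Q_A/∂P_B = 4.
ε = (∂Q_A/∂P_B)(P_B/Q_A) = 4 × (20.62/1777.03) ≈ 0.05.

0.05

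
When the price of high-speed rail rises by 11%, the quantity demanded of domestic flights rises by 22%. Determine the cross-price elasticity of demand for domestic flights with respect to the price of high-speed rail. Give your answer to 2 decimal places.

ε = (%ΔQ of domestic flights) / (%ΔP of high-speed rail) = (22%) / (11%) ≈ 2.00.
Positive cross-price elasticity: substitutes.

2.00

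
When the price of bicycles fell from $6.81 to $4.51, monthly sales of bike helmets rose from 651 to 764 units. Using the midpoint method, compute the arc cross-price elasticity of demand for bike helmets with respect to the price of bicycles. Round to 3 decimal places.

-0.393

ΔQ_A = 764 − 651 = 113; ΔP_B = 4.51 − 6.81 = -2.3.
Midpoints: Q̄_A = 707.5, P̄_B = 5.66.
ε = (ΔQ_A/Q̄_A)/(ΔP_B/P̄_B) = (113/707.5)/(-2.3/5.66) ≈ -0.393.
ε < 0: bike helmets and bicycles are complements.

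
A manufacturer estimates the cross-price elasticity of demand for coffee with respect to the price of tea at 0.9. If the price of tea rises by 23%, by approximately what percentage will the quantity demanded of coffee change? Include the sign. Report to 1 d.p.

20.7%

%ΔQ ≈ ε × %ΔP of tea = 0.9 × (23%) = 20.7%.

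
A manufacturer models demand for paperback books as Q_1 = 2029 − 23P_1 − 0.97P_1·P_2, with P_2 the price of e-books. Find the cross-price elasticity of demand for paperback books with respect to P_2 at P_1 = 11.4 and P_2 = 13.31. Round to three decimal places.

-0.091

At P_1 = 11.4 and P_2 = 13.31: Q_1 = 1619.618.
∂Q_1/∂P_2 = -0.97P_1 = -0.97(11.4) = -11.0580.
ε = (∂Q_1/∂P_2)(P_2/Q_1) = -11.0580 × (13.31/1619.618) ≈ -0.091.
ε < 0: complements.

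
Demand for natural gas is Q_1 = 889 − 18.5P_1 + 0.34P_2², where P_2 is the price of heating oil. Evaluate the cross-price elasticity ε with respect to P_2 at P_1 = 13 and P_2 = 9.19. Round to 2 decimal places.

At P_1 = 13 and P_2 = 9.19: Q_1 = 677.215.
∂Q_1/∂P_2 = 0.68P_2 = 0.68(9.19) = 6.2492.
ε = (∂Q_1/∂P_2)(P_2/Q_1) = 6.2492 × (9.19/677.215) ≈ 0.08.
ε > 0: substitutes.

0.08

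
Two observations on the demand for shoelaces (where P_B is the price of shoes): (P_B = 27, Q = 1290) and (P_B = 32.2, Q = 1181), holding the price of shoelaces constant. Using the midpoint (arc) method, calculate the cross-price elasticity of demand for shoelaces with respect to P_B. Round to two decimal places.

-0.50

ΔQ_A = 1181 − 1290 = -109; ΔP_B = 32.2 − 27 = 5.2.
Midpoints: Q̄_A = 1235.5, P̄_B = 29.60.
ε = (ΔQ_A/Q̄_A)/(ΔP_B/P̄_B) = (-109/1235.5)/(5.2/29.60) ≈ -0.50.
ε < 0: shoelaces and shoes are complements.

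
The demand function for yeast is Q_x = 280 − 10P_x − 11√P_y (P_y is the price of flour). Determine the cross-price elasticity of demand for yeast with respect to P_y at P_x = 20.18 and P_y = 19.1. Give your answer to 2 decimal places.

-0.80

At P_x = 20.18 and P_y = 19.1: Q_x = 30.126.
∂Q_x/∂P_y = -11/(2√P_y) = -11/(2√19.1) = -1.2585.
ε = (∂Q_x/∂P_y)(P_y/Q_x) = -1.2585 × (19.1/30.126) ≈ -0.80.
ε < 0: complements.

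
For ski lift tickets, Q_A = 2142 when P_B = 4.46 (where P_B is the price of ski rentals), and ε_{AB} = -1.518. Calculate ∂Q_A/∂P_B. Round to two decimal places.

ε = (∂Q_A/∂P_B)·(P_B/Q_A) ⇒ ∂Q_A/∂P_B = ε·Q_A/P_B = -1.518 × 2142/4.46 ≈ -729.05.

-729.05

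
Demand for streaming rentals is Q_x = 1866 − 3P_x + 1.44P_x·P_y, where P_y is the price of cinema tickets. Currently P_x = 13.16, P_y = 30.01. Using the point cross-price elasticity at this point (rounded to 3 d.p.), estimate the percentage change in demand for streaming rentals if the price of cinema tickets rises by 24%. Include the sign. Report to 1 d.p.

5.7%

At P_x = 13.16, P_y = 30.01: Q_x = 2395.222.
∂Q_x/∂P_y = 1.44P_x = 18.9504.
ε = (∂Q_x/∂P_y)(P_y/Q_x) = 18.9504 × 30.01/2395.222 ≈ 0.237.
%ΔQ_x ≈ ε × %ΔP_y = 0.237 × (24%) = 5.7%.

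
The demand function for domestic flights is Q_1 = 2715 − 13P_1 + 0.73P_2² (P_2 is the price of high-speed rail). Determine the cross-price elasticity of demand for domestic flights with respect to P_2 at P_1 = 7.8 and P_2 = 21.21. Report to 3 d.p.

0.223

At P_1 = 7.8 and P_2 = 21.21: Q_1 = 2942.001.
∂Q_1/∂P_2 = 1.46P_2 = 1.46(21.21) = 30.9666.
ε = (∂Q_1/∂P_2)(P_2/Q_1) = 30.9666 × (21.21/2942.001) ≈ 0.223.
ε > 0: substitutes.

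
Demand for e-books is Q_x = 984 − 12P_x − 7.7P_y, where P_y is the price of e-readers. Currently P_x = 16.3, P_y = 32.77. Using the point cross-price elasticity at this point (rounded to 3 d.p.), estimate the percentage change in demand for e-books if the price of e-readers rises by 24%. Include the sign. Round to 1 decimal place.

At P_x = 16.3, P_y = 32.77: Q_x = 536.071.
∂Q_x/∂P_y = -7.7.
ε = (∂Q_x/∂P_y)(P_y/Q_x) = -7.7000 × 32.77/536.071 ≈ -0.471.
%ΔQ_x ≈ ε × %ΔP_y = -0.471 × (24%) = -11.3%.

-11.3%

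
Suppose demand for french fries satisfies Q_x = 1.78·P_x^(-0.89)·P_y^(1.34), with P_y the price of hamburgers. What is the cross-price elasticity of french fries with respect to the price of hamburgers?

In a log-linear (constant-elasticity) demand function, the coefficient on the exponent of P_y is the cross-price elasticity.
ε = 1.34. Positive, so french fries and hamburgers are substitutes.

1.34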